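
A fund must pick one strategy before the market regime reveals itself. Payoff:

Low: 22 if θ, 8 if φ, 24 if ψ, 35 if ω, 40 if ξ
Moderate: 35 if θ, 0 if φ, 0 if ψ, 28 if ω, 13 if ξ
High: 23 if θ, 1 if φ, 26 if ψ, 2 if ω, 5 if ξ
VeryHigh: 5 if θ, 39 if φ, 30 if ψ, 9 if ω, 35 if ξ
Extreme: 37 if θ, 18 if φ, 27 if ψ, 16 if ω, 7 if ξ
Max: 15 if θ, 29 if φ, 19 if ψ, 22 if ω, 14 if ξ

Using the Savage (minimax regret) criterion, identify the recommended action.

Column bests: θ=37, φ=39, ψ=30, ω=35, ξ=40.
Low regrets: 15, 31, 6, 0, 0 → max 31
Moderate regrets: 2, 39, 30, 7, 27 → max 39
High regrets: 14, 38, 4, 33, 35 → max 38
VeryHigh regrets: 32, 0, 0, 26, 5 → max 32
Extreme regrets: 0, 21, 3, 19, 33 → max 33
Max regrets: 22, 10, 11, 13, 26 → max 26
Smallest max regret = 26 → Max.

Max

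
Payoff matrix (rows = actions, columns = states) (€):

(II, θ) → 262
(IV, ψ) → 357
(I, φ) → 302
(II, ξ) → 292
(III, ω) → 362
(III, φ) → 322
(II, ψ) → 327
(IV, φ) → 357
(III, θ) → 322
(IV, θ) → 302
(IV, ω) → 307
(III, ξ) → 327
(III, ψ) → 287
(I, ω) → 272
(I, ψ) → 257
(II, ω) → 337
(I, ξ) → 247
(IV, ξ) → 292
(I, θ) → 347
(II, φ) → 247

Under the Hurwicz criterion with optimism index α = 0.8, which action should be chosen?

I: 0.8·347 + 0.2·247 = 327
II: 0.8·337 + 0.2·247 = 319
III: 0.8·362 + 0.2·287 = 347
IV: 0.8·357 + 0.2·292 = 344
Highest Hurwicz score = 347 → III.

III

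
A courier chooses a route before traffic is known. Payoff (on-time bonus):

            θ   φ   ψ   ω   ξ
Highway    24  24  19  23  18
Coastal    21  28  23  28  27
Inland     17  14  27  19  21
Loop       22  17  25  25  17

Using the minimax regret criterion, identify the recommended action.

Column bests: θ=24, φ=28, ψ=27, ω=28, ξ=27.
Highway regrets: 0, 4, 8, 5, 9 → max 9
Coastal regrets: 3, 0, 4, 0, 0 → max 4
Inland regrets: 7, 14, 0, 9, 6 → max 14
Loop regrets: 2, 11, 2, 3, 10 → max 11
Smallest max regret = 4 → Coastal.

Coastal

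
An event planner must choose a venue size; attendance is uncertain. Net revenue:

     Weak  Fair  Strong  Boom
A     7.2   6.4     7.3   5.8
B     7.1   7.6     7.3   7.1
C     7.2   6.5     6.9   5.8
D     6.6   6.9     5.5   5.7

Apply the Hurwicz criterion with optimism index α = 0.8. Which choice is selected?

B

A: 0.8·7.3 + 0.2·5.8 = 7
B: 0.8·7.6 + 0.2·7.1 = 7.5
C: 0.8·7.2 + 0.2·5.8 = 6.92
D: 0.8·6.9 + 0.2·5.5 = 6.62
Highest Hurwicz score = 7.5 → B.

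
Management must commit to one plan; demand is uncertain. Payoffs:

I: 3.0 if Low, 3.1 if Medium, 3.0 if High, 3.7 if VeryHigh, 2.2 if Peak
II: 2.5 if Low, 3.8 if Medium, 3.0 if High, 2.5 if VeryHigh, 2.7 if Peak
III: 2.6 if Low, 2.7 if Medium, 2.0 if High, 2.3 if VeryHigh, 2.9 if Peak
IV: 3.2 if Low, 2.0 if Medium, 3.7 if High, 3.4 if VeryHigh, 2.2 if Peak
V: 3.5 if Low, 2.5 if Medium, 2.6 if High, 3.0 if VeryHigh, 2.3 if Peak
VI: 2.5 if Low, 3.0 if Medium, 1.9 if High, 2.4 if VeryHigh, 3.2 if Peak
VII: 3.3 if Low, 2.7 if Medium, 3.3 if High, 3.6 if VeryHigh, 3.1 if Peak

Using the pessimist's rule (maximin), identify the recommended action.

Row minima: I=2.2, II=2.5, III=2.0, IV=2.0, V=2.3, VI=1.9, VII=2.7
Best worst-case = 2.7 → VII.

VII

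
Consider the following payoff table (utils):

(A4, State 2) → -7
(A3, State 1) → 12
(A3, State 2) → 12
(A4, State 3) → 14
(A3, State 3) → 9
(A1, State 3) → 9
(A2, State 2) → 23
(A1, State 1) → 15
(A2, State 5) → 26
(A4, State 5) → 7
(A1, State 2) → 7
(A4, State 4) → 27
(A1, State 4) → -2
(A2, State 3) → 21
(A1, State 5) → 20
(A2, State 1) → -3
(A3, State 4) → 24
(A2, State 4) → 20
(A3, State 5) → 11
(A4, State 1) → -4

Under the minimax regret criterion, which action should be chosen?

Column bests: State 1=15, State 2=23, State 3=21, State 4=27, State 5=26.
A1 regrets: 0, 16, 12, 29, 6 → max 29
A2 regrets: 18, 0, 0, 7, 0 → max 18
A3 regrets: 3, 11, 12, 3, 15 → max 15
A4 regrets: 19, 30, 7, 0, 19 → max 30
Smallest max regret = 15 → A3.

A3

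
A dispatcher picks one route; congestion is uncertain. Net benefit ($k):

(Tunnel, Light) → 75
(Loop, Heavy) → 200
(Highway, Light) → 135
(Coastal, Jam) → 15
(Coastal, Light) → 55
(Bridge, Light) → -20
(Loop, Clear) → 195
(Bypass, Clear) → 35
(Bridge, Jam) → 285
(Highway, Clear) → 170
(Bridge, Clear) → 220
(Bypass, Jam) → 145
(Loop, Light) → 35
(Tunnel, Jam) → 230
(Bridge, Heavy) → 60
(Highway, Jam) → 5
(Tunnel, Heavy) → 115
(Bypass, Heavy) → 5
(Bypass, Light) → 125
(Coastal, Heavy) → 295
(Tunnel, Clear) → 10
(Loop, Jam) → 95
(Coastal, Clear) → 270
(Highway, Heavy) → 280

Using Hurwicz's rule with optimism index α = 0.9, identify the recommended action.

Coastal

Bypass: 0.9·145 + 0.1·5 = 131
Bridge: 0.9·285 + 0.1·(-20) = 254.5
Highway: 0.9·280 + 0.1·5 = 252.5
Coastal: 0.9·295 + 0.1·15 = 267
Tunnel: 0.9·230 + 0.1·10 = 208
Loop: 0.9·200 + 0.1·35 = 183.5
Highest Hurwicz score = 267 → Coastal.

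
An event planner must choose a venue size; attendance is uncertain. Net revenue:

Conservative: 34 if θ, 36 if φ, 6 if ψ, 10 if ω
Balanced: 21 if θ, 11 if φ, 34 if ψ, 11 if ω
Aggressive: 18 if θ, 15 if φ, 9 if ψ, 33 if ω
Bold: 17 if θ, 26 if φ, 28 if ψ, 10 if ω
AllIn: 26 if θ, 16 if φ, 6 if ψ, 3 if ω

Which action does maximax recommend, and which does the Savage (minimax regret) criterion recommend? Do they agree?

maximax → Conservative; minimax regret → Bold (disagree)

Row maxima: Conservative=36, Balanced=34, Aggressive=33, Bold=28, AllIn=26
Best best-case = 36 → Conservative.
Column bests: θ=34, φ=36, ψ=34, ω=33.
Conservative regrets: 0, 0, 28, 23 → max 28
Balanced regrets: 13, 25, 0, 22 → max 25
Aggressive regrets: 16, 21, 25, 0 → max 25
Bold regrets: 17, 10, 6, 23 → max 23
AllIn regrets: 8, 20, 28, 30 → max 30
Smallest max regret = 23 → Bold.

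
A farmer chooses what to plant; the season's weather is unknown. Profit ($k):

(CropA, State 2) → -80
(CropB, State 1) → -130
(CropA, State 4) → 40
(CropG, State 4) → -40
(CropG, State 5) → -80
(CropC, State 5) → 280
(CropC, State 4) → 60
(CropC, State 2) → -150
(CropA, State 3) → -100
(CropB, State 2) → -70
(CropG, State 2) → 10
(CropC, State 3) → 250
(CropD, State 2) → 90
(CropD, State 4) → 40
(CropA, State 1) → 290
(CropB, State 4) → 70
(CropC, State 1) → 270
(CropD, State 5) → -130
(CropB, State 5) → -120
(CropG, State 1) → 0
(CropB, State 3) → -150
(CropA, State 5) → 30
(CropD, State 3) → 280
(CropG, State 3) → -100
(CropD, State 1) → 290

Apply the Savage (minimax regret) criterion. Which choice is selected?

Column bests: State 1=290, State 2=90, State 3=280, State 4=70, State 5=280.
CropD regrets: 0, 0, 0, 30, 410 → max 410
CropC regrets: 20, 240, 30, 10, 0 → max 240
CropA regrets: 0, 170, 380, 30, 250 → max 380
CropG regrets: 290, 80, 380, 110, 360 → max 380
CropB regrets: 420, 160, 430, 0, 400 → max 430
Smallest max regret = 240 → CropC.

CropC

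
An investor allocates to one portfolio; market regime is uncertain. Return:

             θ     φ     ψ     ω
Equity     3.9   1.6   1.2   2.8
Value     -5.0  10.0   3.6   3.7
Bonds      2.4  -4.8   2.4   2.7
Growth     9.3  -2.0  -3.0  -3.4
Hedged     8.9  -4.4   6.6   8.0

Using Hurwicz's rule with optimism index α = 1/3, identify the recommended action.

Equity

Equity: 1/3·3.9 + 2/3·1.2 = 2.1
Value: 1/3·10.0 + 2/3·(-5.0) = 0
Bonds: 1/3·2.7 + 2/3·(-4.8) = -2.3
Growth: 1/3·9.3 + 2/3·(-3.4) = 5/6
Hedged: 1/3·8.9 + 2/3·(-4.4) = 1/30
Highest Hurwicz score = 2.1 → Equity.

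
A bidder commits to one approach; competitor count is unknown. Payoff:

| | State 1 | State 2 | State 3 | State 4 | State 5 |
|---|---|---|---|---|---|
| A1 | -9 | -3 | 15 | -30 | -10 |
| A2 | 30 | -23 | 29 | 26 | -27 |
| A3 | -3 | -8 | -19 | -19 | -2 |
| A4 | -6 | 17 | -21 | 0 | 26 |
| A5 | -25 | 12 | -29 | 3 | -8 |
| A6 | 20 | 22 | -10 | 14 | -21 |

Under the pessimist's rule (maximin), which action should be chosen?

A3

Row minima: A1=-30, A2=-27, A3=-19, A4=-21, A5=-29, A6=-21
Best worst-case = -19 → A3.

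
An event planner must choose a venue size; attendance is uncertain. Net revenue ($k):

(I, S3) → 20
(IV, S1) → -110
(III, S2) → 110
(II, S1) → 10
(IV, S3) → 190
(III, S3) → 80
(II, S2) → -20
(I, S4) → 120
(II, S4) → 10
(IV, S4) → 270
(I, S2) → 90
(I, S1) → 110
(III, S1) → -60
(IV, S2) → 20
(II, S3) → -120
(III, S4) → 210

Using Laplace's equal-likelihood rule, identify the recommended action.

Row averages: I=85, II=-30, III=85, IV=92.5
Highest average = 92.5 → IV.

IV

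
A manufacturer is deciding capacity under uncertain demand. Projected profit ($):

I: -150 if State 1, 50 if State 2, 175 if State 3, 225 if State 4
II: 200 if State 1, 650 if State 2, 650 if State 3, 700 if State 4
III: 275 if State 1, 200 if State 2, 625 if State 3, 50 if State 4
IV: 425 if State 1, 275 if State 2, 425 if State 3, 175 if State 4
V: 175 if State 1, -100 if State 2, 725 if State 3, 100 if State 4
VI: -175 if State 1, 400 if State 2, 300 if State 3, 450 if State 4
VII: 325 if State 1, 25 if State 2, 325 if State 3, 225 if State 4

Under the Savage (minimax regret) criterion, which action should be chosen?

Column bests: State 1=425, State 2=650, State 3=725, State 4=700.
I regrets: 575, 600, 550, 475 → max 600
II regrets: 225, 0, 75, 0 → max 225
III regrets: 150, 450, 100, 650 → max 650
IV regrets: 0, 375, 300, 525 → max 525
V regrets: 250, 750, 0, 600 → max 750
VI regrets: 600, 250, 425, 250 → max 600
VII regrets: 100, 625, 400, 475 → max 625
Smallest max regret = 225 → II.

II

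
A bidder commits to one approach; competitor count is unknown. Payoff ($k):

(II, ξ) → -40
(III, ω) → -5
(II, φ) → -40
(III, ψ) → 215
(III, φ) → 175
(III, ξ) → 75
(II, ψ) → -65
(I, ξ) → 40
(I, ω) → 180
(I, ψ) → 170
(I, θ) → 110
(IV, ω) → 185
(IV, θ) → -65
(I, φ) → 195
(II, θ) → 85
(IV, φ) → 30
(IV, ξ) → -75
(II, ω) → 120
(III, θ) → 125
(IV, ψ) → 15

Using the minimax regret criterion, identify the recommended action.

I

Column bests: θ=125, φ=195, ψ=215, ω=185, ξ=75.
I regrets: 15, 0, 45, 5, 35 → max 45
II regrets: 40, 235, 280, 65, 115 → max 280
III regrets: 0, 20, 0, 190, 0 → max 190
IV regrets: 190, 165, 200, 0, 150 → max 200
Smallest max regret = 45 → I.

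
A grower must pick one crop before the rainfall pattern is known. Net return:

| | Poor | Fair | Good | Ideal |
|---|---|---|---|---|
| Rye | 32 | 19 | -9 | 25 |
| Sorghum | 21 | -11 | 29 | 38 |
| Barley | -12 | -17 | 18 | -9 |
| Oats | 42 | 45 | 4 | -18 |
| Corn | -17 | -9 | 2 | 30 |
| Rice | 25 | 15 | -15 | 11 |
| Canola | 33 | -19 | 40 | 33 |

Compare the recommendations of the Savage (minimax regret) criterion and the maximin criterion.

minimax regret → Rye; maximin → Rye (agree)

Column bests: Poor=42, Fair=45, Good=40, Ideal=38.
Rye regrets: 10, 26, 49, 13 → max 49
Sorghum regrets: 21, 56, 11, 0 → max 56
Barley regrets: 54, 62, 22, 47 → max 62
Oats regrets: 0, 0, 36, 56 → max 56
Corn regrets: 59, 54, 38, 8 → max 59
Rice regrets: 17, 30, 55, 27 → max 55
Canola regrets: 9, 64, 0, 5 → max 64
Smallest max regret = 49 → Rye.
Row minima: Rye=-9, Sorghum=-11, Barley=-17, Oats=-18, Corn=-17, Rice=-15, Canola=-19
Best worst-case = -9 → Rye.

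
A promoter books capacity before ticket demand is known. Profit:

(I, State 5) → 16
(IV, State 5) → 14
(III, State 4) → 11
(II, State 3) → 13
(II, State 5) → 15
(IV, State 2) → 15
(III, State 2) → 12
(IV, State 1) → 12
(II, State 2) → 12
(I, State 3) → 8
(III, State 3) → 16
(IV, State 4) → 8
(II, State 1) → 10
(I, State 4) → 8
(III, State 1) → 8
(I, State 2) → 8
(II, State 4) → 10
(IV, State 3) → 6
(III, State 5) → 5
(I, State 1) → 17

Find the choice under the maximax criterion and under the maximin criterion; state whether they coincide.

maximax → I; maximin → II (disagree)

Row maxima: I=17, II=15, III=16, IV=15
Best best-case = 17 → I.
Row minima: I=8, II=10, III=5, IV=6
Best worst-case = 10 → II.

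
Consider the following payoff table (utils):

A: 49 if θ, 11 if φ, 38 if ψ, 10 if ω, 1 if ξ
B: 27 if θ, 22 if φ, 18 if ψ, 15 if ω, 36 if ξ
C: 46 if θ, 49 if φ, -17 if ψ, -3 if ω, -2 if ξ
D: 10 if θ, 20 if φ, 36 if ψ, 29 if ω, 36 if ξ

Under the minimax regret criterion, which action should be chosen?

B

Column bests: θ=49, φ=49, ψ=38, ω=29, ξ=36.
A regrets: 0, 38, 0, 19, 35 → max 38
B regrets: 22, 27, 20, 14, 0 → max 27
C regrets: 3, 0, 55, 32, 38 → max 55
D regrets: 39, 29, 2, 0, 0 → max 39
Smallest max regret = 27 → B.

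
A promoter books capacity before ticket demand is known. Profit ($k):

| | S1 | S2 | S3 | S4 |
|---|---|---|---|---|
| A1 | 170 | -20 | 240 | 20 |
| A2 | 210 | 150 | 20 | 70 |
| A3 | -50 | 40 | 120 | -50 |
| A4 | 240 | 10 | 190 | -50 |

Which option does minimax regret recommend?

A4

Column bests: S1=240, S2=150, S3=240, S4=70.
A1 regrets: 70, 170, 0, 50 → max 170
A2 regrets: 30, 0, 220, 0 → max 220
A3 regrets: 290, 110, 120, 120 → max 290
A4 regrets: 0, 140, 50, 120 → max 140
Smallest max regret = 140 → A4.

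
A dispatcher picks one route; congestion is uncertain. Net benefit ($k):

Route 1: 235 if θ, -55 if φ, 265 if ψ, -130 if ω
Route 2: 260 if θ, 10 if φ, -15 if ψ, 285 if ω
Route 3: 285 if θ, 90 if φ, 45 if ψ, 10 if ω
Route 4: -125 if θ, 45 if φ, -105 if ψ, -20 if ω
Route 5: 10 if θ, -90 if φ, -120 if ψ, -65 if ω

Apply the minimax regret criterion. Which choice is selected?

Route 3

Column bests: θ=285, φ=90, ψ=265, ω=285.
Route 1 regrets: 50, 145, 0, 415 → max 415
Route 2 regrets: 25, 80, 280, 0 → max 280
Route 3 regrets: 0, 0, 220, 275 → max 275
Route 4 regrets: 410, 45, 370, 305 → max 410
Route 5 regrets: 275, 180, 385, 350 → max 385
Smallest max regret = 275 → Route 3.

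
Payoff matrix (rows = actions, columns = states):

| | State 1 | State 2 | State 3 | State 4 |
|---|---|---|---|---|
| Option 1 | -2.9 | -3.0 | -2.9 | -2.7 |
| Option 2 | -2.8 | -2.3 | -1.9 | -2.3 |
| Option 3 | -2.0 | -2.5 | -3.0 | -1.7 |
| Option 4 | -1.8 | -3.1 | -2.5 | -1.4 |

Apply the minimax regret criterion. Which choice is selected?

Option 4

Column bests: State 1=-1.8, State 2=-2.3, State 3=-1.9, State 4=-1.4.
Option 1 regrets: 1.1, 0.7, 1.0, 1.3 → max 1.3
Option 2 regrets: 1.0, 0.0, 0.0, 0.9 → max 1.0
Option 3 regrets: 0.2, 0.2, 1.1, 0.3 → max 1.1
Option 4 regrets: 0.0, 0.8, 0.6, 0.0 → max 0.8
Smallest max regret = 0.8 → Option 4.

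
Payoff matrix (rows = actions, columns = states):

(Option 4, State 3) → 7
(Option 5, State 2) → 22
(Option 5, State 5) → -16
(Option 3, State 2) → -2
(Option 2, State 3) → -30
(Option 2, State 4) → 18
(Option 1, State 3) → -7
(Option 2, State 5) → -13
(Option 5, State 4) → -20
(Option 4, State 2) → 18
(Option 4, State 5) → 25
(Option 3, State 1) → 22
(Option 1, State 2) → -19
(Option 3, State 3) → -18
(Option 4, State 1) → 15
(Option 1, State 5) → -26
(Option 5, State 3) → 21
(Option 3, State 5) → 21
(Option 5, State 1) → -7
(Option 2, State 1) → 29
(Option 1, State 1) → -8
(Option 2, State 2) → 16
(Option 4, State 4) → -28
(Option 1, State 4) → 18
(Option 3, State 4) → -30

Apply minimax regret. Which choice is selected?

Option 5

Column bests: State 1=29, State 2=22, State 3=21, State 4=18, State 5=25.
Option 1 regrets: 37, 41, 28, 0, 51 → max 51
Option 2 regrets: 0, 6, 51, 0, 38 → max 51
Option 3 regrets: 7, 24, 39, 48, 4 → max 48
Option 4 regrets: 14, 4, 14, 46, 0 → max 46
Option 5 regrets: 36, 0, 0, 38, 41 → max 41
Smallest max regret = 41 → Option 5.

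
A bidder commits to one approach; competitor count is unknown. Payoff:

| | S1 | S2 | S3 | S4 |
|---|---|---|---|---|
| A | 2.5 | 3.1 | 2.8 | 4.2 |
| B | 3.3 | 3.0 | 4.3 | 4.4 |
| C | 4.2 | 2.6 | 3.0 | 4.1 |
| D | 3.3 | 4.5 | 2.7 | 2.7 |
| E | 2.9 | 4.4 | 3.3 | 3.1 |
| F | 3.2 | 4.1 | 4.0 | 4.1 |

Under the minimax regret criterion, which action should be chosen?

F

Column bests: S1=4.2, S2=4.5, S3=4.3, S4=4.4.
A regrets: 1.7, 1.4, 1.5, 0.2 → max 1.7
B regrets: 0.9, 1.5, 0.0, 0.0 → max 1.5
C regrets: 0.0, 1.9, 1.3, 0.3 → max 1.9
D regrets: 0.9, 0.0, 1.6, 1.7 → max 1.7
E regrets: 1.3, 0.1, 1.0, 1.3 → max 1.3
F regrets: 1.0, 0.4, 0.3, 0.3 → max 1.0
Smallest max regret = 1.0 → F.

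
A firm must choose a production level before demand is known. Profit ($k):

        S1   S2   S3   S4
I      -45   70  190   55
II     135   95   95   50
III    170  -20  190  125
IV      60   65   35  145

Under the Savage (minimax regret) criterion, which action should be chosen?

Column bests: S1=170, S2=95, S3=190, S4=145.
I regrets: 215, 25, 0, 90 → max 215
II regrets: 35, 0, 95, 95 → max 95
III regrets: 0, 115, 0, 20 → max 115
IV regrets: 110, 30, 155, 0 → max 155
Smallest max regret = 95 → II.

II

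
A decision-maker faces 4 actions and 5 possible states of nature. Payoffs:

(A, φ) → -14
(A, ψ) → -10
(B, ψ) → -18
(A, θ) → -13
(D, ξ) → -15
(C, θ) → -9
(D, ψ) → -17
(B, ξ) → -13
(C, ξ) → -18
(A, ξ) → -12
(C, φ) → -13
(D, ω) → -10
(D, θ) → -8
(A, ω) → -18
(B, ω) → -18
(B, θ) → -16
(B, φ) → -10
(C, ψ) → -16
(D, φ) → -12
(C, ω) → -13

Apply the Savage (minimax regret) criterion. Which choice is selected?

C

Column bests: θ=-8, φ=-10, ψ=-10, ω=-10, ξ=-12.
A regrets: 5, 4, 0, 8, 0 → max 8
B regrets: 8, 0, 8, 8, 1 → max 8
C regrets: 1, 3, 6, 3, 6 → max 6
D regrets: 0, 2, 7, 0, 3 → max 7
Smallest max regret = 6 → C.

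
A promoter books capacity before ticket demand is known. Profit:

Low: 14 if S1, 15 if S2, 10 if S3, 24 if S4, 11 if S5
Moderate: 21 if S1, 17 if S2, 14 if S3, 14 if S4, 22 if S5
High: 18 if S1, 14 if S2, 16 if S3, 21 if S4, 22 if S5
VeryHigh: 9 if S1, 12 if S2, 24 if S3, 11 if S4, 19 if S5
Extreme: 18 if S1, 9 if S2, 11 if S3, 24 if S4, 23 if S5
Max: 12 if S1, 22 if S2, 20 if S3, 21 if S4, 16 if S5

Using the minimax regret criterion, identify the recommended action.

High

Column bests: S1=21, S2=22, S3=24, S4=24, S5=23.
Low regrets: 7, 7, 14, 0, 12 → max 14
Moderate regrets: 0, 5, 10, 10, 1 → max 10
High regrets: 3, 8, 8, 3, 1 → max 8
VeryHigh regrets: 12, 10, 0, 13, 4 → max 13
Extreme regrets: 3, 13, 13, 0, 0 → max 13
Max regrets: 9, 0, 4, 3, 7 → max 9
Smallest max regret = 8 → High.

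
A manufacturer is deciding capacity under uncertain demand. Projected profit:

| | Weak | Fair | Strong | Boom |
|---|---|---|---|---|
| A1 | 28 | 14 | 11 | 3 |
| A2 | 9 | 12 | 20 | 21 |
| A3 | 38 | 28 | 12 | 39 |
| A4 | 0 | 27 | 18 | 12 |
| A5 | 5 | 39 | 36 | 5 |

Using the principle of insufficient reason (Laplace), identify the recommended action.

Row averages: A1=14, A2=15.5, A3=29.25, A4=14.25, A5=21.25
Highest average = 29.25 → A3.

A3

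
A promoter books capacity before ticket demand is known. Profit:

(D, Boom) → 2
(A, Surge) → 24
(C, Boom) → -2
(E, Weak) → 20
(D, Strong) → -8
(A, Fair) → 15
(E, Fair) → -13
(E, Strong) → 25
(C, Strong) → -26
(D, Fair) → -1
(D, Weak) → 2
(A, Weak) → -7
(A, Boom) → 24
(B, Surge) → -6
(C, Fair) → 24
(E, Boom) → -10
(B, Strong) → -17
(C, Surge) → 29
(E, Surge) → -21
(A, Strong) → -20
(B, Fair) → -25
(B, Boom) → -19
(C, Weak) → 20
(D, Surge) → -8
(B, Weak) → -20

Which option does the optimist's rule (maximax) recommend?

C

Row maxima: A=24, B=-6, C=29, D=2, E=25
Best best-case = 29 → C.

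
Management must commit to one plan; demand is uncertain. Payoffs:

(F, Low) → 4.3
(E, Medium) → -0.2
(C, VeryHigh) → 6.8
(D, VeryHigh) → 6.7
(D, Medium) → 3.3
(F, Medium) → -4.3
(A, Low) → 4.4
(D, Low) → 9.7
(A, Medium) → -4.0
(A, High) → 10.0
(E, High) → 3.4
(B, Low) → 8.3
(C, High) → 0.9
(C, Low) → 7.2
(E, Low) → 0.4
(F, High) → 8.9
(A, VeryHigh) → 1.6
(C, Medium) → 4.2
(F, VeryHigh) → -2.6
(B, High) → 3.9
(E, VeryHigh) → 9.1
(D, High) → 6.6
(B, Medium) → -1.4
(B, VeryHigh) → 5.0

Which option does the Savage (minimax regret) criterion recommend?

Column bests: Low=9.7, Medium=4.2, High=10.0, VeryHigh=9.1.
A regrets: 5.3, 8.2, 0.0, 7.5 → max 8.2
B regrets: 1.4, 5.6, 6.1, 4.1 → max 6.1
C regrets: 2.5, 0.0, 9.1, 2.3 → max 9.1
D regrets: 0.0, 0.9, 3.4, 2.4 → max 3.4
E regrets: 9.3, 4.4, 6.6, 0.0 → max 9.3
F regrets: 5.4, 8.5, 1.1, 11.7 → max 11.7
Smallest max regret = 3.4 → D.

D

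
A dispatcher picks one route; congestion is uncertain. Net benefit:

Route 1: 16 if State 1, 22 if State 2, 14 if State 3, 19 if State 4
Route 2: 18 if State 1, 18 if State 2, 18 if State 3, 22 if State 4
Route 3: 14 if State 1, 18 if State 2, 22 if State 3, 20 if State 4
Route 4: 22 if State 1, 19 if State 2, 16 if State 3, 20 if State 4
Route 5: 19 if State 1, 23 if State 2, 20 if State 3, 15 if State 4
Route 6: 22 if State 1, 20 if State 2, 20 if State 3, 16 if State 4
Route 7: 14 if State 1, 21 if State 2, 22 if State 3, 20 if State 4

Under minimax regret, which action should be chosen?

Route 2

Column bests: State 1=22, State 2=23, State 3=22, State 4=22.
Route 1 regrets: 6, 1, 8, 3 → max 8
Route 2 regrets: 4, 5, 4, 0 → max 5
Route 3 regrets: 8, 5, 0, 2 → max 8
Route 4 regrets: 0, 4, 6, 2 → max 6
Route 5 regrets: 3, 0, 2, 7 → max 7
Route 6 regrets: 0, 3, 2, 6 → max 6
Route 7 regrets: 8, 2, 0, 2 → max 8
Smallest max regret = 5 → Route 2.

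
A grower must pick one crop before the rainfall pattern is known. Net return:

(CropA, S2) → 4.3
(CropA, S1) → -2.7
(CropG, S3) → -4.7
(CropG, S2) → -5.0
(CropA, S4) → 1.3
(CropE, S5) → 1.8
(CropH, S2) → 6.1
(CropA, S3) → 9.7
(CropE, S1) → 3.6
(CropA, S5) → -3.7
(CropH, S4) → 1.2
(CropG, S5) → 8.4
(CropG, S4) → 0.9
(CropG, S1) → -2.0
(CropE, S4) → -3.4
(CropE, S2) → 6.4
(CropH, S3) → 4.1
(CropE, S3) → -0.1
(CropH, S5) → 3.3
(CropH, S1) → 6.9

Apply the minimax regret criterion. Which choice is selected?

CropH

Column bests: S1=6.9, S2=6.4, S3=9.7, S4=1.3, S5=8.4.
CropG regrets: 8.9, 11.4, 14.4, 0.4, 0.0 → max 14.4
CropE regrets: 3.3, 0.0, 9.8, 4.7, 6.6 → max 9.8
CropH regrets: 0.0, 0.3, 5.6, 0.1, 5.1 → max 5.6
CropA regrets: 9.6, 2.1, 0.0, 0.0, 12.1 → max 12.1
Smallest max regret = 5.6 → CropH.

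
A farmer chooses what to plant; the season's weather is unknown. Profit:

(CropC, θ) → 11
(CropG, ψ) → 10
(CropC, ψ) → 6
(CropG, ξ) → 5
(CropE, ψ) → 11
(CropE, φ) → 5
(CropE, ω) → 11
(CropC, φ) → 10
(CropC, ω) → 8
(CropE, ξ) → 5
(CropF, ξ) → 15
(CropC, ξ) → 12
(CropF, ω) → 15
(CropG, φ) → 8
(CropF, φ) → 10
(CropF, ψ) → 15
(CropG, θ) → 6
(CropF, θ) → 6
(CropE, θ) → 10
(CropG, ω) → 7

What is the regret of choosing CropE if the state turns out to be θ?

1

Best payoff under θ is 11.
Regret = 11 − 10 = 1.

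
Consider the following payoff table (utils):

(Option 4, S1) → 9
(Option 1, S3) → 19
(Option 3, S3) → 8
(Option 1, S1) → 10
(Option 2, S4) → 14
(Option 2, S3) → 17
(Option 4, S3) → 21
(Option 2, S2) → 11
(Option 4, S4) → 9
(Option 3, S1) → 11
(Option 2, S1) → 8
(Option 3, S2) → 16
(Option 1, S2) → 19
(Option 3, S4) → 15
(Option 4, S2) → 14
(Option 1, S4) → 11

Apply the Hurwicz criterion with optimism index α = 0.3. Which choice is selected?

Option 1

Option 1: 0.3·19 + 0.7·10 = 12.7
Option 2: 0.3·17 + 0.7·8 = 10.7
Option 3: 0.3·16 + 0.7·8 = 10.4
Option 4: 0.3·21 + 0.7·9 = 12.6
Highest Hurwicz score = 12.7 → Option 1.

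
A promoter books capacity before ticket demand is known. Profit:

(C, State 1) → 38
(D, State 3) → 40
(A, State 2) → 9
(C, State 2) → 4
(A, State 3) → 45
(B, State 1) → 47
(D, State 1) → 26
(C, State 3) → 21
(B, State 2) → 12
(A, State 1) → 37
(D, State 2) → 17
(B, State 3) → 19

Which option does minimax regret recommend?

Column bests: State 1=47, State 2=17, State 3=45.
A regrets: 10, 8, 0 → max 10
B regrets: 0, 5, 26 → max 26
C regrets: 9, 13, 24 → max 24
D regrets: 21, 0, 5 → max 21
Smallest max regret = 10 → A.

A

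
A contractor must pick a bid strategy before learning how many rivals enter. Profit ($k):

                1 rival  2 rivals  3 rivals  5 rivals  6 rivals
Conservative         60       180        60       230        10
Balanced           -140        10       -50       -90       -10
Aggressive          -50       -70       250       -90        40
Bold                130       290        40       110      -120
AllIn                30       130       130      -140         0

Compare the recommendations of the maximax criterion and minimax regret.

Row maxima: Conservative=230, Balanced=10, Aggressive=250, Bold=290, AllIn=130
Best best-case = 290 → Bold.
Column bests: 1 rival=130, 2 rivals=290, 3 rivals=250, 5 rivals=230, 6 rivals=40.
Conservative regrets: 70, 110, 190, 0, 30 → max 190
Balanced regrets: 270, 280, 300, 320, 50 → max 320
Aggressive regrets: 180, 360, 0, 320, 0 → max 360
Bold regrets: 0, 0, 210, 120, 160 → max 210
AllIn regrets: 100, 160, 120, 370, 40 → max 370
Smallest max regret = 190 → Conservative.

maximax → Bold; minimax regret → Conservative (disagree)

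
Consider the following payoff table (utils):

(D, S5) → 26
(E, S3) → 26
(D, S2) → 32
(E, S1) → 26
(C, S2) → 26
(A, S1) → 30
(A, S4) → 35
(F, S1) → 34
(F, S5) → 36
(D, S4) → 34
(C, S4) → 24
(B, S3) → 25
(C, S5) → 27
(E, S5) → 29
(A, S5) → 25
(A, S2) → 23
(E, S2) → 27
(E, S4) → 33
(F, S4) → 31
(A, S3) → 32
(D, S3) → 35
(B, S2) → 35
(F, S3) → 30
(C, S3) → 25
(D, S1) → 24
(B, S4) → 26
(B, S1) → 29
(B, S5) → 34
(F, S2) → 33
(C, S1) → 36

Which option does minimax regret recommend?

Column bests: S1=36, S2=35, S3=35, S4=35, S5=36.
A regrets: 6, 12, 3, 0, 11 → max 12
B regrets: 7, 0, 10, 9, 2 → max 10
C regrets: 0, 9, 10, 11, 9 → max 11
D regrets: 12, 3, 0, 1, 10 → max 12
E regrets: 10, 8, 9, 2, 7 → max 10
F regrets: 2, 2, 5, 4, 0 → max 5
Smallest max regret = 5 → F.

F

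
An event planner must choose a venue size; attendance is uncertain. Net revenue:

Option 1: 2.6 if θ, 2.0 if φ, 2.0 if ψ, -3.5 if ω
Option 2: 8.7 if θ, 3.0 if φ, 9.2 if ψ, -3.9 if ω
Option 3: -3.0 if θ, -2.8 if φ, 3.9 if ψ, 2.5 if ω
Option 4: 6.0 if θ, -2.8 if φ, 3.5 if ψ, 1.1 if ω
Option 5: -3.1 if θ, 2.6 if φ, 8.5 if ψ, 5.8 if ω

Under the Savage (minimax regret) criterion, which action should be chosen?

Column bests: θ=8.7, φ=3.0, ψ=9.2, ω=5.8.
Option 1 regrets: 6.1, 1.0, 7.2, 9.3 → max 9.3
Option 2 regrets: 0.0, 0.0, 0.0, 9.7 → max 9.7
Option 3 regrets: 11.7, 5.8, 5.3, 3.3 → max 11.7
Option 4 regrets: 2.7, 5.8, 5.7, 4.7 → max 5.8
Option 5 regrets: 11.8, 0.4, 0.7, 0.0 → max 11.8
Smallest max regret = 5.8 → Option 4.

Option 4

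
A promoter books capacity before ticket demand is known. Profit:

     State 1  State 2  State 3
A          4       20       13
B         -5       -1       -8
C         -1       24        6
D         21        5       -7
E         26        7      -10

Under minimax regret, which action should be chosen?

Column bests: State 1=26, State 2=24, State 3=13.
A regrets: 22, 4, 0 → max 22
B regrets: 31, 25, 21 → max 31
C regrets: 27, 0, 7 → max 27
D regrets: 5, 19, 20 → max 20
E regrets: 0, 17, 23 → max 23
Smallest max regret = 20 → D.

D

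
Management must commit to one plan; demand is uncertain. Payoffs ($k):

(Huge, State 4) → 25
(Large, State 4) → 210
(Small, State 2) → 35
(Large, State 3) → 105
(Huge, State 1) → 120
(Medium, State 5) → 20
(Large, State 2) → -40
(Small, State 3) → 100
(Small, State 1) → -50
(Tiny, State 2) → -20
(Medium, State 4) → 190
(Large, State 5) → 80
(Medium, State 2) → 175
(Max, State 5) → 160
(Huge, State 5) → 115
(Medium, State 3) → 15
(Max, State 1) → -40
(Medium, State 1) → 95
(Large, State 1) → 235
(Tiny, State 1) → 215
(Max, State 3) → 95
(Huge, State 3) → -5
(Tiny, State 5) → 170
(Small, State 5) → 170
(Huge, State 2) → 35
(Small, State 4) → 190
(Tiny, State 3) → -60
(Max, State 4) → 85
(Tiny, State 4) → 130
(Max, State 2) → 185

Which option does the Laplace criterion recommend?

Row averages: Tiny=87, Small=89, Medium=99, Large=118, Huge=58, Max=97
Highest average = 118 → Large.

Large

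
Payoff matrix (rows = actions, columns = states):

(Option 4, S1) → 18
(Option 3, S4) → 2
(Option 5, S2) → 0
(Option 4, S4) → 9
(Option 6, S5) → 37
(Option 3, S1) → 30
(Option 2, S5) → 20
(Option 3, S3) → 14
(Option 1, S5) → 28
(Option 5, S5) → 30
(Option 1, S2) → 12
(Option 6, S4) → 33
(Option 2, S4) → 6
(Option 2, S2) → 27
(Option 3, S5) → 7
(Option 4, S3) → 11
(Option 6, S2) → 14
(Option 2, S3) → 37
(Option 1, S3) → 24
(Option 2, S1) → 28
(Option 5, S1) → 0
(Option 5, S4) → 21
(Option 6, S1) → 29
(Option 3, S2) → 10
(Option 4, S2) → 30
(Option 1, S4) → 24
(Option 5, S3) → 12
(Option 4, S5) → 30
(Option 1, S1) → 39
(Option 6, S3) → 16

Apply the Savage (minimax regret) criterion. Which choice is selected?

Column bests: S1=39, S2=30, S3=37, S4=33, S5=37.
Option 1 regrets: 0, 18, 13, 9, 9 → max 18
Option 2 regrets: 11, 3, 0, 27, 17 → max 27
Option 3 regrets: 9, 20, 23, 31, 30 → max 31
Option 4 regrets: 21, 0, 26, 24, 7 → max 26
Option 5 regrets: 39, 30, 25, 12, 7 → max 39
Option 6 regrets: 10, 16, 21, 0, 0 → max 21
Smallest max regret = 18 → Option 1.

Option 1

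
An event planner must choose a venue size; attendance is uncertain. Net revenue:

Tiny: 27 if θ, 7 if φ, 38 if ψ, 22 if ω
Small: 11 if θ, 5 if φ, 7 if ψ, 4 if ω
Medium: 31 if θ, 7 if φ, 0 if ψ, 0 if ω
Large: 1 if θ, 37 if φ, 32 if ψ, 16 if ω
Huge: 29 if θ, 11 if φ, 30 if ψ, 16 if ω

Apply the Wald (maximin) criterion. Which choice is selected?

Huge

Row minima: Tiny=7, Small=4, Medium=0, Large=1, Huge=11
Best worst-case = 11 → Huge.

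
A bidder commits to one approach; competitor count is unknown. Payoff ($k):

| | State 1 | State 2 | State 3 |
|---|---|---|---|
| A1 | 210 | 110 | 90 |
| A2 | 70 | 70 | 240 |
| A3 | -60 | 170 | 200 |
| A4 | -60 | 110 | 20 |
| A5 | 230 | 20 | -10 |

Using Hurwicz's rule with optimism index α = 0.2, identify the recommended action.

A1

A1: 0.2·210 + 0.8·90 = 114
A2: 0.2·240 + 0.8·70 = 104
A3: 0.2·200 + 0.8·(-60) = -8
A4: 0.2·110 + 0.8·(-60) = -26
A5: 0.2·230 + 0.8·(-10) = 38
Highest Hurwicz score = 114 → A1.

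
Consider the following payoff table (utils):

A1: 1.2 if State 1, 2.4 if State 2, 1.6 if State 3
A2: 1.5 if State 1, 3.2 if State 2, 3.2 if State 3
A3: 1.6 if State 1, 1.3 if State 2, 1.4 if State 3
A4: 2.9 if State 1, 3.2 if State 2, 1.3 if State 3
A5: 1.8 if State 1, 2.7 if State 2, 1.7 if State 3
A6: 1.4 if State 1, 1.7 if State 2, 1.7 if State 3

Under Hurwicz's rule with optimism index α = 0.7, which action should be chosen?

A2

A1: 0.7·2.4 + 0.3·1.2 = 2.04
A2: 0.7·3.2 + 0.3·1.5 = 2.69
A3: 0.7·1.6 + 0.3·1.3 = 1.51
A4: 0.7·3.2 + 0.3·1.3 = 2.63
A5: 0.7·2.7 + 0.3·1.7 = 2.4
A6: 0.7·1.7 + 0.3·1.4 = 1.61
Highest Hurwicz score = 2.69 → A2.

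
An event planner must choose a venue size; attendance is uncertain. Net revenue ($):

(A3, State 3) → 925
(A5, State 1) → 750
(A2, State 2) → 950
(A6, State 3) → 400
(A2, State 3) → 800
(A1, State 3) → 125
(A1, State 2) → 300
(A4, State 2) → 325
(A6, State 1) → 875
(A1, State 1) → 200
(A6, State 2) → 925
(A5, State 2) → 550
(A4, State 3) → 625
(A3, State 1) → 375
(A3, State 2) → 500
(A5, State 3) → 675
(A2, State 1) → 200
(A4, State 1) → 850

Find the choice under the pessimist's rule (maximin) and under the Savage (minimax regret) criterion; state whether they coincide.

maximin → A5; minimax regret → A5 (agree)

Row minima: A1=125, A2=200, A3=375, A4=325, A5=550, A6=400
Best worst-case = 550 → A5.
Column bests: State 1=875, State 2=950, State 3=925.
A1 regrets: 675, 650, 800 → max 800
A2 regrets: 675, 0, 125 → max 675
A3 regrets: 500, 450, 0 → max 500
A4 regrets: 25, 625, 300 → max 625
A5 regrets: 125, 400, 250 → max 400
A6 regrets: 0, 25, 525 → max 525
Smallest max regret = 400 → A5.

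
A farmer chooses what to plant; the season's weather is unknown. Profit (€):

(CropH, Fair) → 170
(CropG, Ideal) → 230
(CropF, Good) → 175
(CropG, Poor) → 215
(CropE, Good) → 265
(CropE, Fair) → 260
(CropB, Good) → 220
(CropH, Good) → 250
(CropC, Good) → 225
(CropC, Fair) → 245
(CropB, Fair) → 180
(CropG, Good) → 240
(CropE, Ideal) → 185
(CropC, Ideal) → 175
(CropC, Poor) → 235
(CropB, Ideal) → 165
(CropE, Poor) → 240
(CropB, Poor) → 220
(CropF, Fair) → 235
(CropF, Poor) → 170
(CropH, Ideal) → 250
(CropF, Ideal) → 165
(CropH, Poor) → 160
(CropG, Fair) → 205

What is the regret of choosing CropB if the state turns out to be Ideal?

Best payoff under Ideal is 250.
Regret = 250 − 165 = 85.

85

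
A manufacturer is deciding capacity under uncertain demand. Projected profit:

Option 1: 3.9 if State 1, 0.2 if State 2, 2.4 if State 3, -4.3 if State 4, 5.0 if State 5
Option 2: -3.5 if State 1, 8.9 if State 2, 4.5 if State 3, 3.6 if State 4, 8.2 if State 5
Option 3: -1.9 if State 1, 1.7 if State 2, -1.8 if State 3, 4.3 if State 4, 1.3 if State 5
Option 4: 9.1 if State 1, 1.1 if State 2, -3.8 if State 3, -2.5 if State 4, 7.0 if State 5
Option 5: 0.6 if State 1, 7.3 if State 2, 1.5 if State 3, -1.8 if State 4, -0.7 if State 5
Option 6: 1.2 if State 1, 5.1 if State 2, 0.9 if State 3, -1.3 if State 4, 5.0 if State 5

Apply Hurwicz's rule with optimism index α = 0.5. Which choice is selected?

Option 1: 0.5·5.0 + 0.5·(-4.3) = 0.35
Option 2: 0.5·8.9 + 0.5·(-3.5) = 2.7
Option 3: 0.5·4.3 + 0.5·(-1.9) = 1.2
Option 4: 0.5·9.1 + 0.5·(-3.8) = 2.65
Option 5: 0.5·7.3 + 0.5·(-1.8) = 2.75
Option 6: 0.5·5.1 + 0.5·(-1.3) = 1.9
Highest Hurwicz score = 2.75 → Option 5.

Option 5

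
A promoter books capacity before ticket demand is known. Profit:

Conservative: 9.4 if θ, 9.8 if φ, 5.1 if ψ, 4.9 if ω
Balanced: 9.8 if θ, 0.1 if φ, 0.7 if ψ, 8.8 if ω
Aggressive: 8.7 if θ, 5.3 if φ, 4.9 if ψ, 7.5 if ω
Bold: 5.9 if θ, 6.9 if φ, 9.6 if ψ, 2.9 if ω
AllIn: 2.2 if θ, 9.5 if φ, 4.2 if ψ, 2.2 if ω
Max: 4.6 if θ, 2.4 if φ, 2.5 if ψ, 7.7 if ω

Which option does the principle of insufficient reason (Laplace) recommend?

Conservative

Row averages: Conservative=7.3, Balanced=4.85, Aggressive=6.6, Bold=6.325, AllIn=4.525, Max=4.3
Highest average = 7.3 → Conservative.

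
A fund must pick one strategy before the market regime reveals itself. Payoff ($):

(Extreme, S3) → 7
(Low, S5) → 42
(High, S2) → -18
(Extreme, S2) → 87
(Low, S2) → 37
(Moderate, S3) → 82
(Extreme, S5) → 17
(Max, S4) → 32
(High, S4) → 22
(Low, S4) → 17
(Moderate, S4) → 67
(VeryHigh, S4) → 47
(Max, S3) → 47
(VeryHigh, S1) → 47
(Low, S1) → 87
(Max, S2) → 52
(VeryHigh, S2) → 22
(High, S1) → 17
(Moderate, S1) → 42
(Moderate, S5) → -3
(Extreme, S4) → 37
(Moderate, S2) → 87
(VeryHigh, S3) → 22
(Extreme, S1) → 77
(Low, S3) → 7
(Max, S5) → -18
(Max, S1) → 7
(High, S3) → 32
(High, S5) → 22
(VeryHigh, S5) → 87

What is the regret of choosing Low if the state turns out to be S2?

Best payoff under S2 is 87.
Regret = 87 − 37 = 50.

50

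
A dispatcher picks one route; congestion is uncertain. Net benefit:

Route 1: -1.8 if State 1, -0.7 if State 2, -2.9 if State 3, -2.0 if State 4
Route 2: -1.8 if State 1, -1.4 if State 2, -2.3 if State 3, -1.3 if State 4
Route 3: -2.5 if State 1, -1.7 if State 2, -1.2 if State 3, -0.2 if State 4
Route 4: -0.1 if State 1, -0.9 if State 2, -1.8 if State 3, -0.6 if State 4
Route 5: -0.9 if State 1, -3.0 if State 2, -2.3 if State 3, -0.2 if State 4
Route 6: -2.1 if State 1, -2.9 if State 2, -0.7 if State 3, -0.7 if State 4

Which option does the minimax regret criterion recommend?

Route 4

Column bests: State 1=-0.1, State 2=-0.7, State 3=-0.7, State 4=-0.2.
Route 1 regrets: 1.7, 0.0, 2.2, 1.8 → max 2.2
Route 2 regrets: 1.7, 0.7, 1.6, 1.1 → max 1.7
Route 3 regrets: 2.4, 1.0, 0.5, 0.0 → max 2.4
Route 4 regrets: 0.0, 0.2, 1.1, 0.4 → max 1.1
Route 5 regrets: 0.8, 2.3, 1.6, 0.0 → max 2.3
Route 6 regrets: 2.0, 2.2, 0.0, 0.5 → max 2.2
Smallest max regret = 1.1 → Route 4.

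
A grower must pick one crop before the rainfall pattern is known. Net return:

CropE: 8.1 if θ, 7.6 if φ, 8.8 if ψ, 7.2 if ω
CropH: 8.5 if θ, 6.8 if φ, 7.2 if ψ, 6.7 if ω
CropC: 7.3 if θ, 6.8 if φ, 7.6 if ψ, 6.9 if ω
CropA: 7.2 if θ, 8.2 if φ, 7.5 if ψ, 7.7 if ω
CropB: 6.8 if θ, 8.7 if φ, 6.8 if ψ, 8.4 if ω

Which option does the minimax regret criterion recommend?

Column bests: θ=8.5, φ=8.7, ψ=8.8, ω=8.4.
CropE regrets: 0.4, 1.1, 0.0, 1.2 → max 1.2
CropH regrets: 0.0, 1.9, 1.6, 1.7 → max 1.9
CropC regrets: 1.2, 1.9, 1.2, 1.5 → max 1.9
CropA regrets: 1.3, 0.5, 1.3, 0.7 → max 1.3
CropB regrets: 1.7, 0.0, 2.0, 0.0 → max 2.0
Smallest max regret = 1.2 → CropE.

CropE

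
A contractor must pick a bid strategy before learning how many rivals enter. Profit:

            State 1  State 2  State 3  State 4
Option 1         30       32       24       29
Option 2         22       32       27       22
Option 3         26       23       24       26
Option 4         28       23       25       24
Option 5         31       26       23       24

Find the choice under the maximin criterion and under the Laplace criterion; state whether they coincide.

Row minima: Option 1=24, Option 2=22, Option 3=23, Option 4=23, Option 5=23
Best worst-case = 24 → Option 1.
Row averages: Option 1=28.75, Option 2=25.75, Option 3=24.75, Option 4=25, Option 5=26
Highest average = 28.75 → Option 1.

maximin → Option 1; laplace → Option 1 (agree)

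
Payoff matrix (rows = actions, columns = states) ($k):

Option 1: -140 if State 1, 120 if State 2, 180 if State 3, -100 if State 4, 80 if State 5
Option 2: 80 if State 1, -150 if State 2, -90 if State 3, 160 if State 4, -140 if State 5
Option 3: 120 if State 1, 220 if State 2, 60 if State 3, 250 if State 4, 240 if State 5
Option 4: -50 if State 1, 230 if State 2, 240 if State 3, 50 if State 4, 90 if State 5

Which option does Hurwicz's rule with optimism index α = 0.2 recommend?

Option 1: 0.2·180 + 0.8·(-140) = -76
Option 2: 0.2·160 + 0.8·(-150) = -88
Option 3: 0.2·250 + 0.8·60 = 98
Option 4: 0.2·240 + 0.8·(-50) = 8
Highest Hurwicz score = 98 → Option 3.

Option 3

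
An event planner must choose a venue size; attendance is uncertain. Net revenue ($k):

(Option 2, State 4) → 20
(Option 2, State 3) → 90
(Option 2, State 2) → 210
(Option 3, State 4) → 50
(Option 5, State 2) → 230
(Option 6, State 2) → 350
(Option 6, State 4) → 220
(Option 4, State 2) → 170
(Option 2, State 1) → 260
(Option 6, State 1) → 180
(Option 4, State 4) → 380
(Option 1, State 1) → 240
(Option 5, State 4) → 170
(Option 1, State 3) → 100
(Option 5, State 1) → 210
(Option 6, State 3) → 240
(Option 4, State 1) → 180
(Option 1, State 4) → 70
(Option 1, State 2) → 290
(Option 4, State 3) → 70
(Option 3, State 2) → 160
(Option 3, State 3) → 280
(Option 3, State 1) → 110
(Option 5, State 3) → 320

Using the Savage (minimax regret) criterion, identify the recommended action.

Column bests: State 1=260, State 2=350, State 3=320, State 4=380.
Option 1 regrets: 20, 60, 220, 310 → max 310
Option 2 regrets: 0, 140, 230, 360 → max 360
Option 3 regrets: 150, 190, 40, 330 → max 330
Option 4 regrets: 80, 180, 250, 0 → max 250
Option 5 regrets: 50, 120, 0, 210 → max 210
Option 6 regrets: 80, 0, 80, 160 → max 160
Smallest max regret = 160 → Option 6.

Option 6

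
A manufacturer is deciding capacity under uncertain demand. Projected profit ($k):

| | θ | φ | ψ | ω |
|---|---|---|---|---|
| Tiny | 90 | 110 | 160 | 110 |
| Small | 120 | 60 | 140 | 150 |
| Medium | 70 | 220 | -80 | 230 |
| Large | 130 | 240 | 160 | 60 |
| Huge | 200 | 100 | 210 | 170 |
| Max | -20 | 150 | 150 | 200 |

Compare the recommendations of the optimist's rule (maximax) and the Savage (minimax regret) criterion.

Row maxima: Tiny=160, Small=150, Medium=230, Large=240, Huge=210, Max=200
Best best-case = 240 → Large.
Column bests: θ=200, φ=240, ψ=210, ω=230.
Tiny regrets: 110, 130, 50, 120 → max 130
Small regrets: 80, 180, 70, 80 → max 180
Medium regrets: 130, 20, 290, 0 → max 290
Large regrets: 70, 0, 50, 170 → max 170
Huge regrets: 0, 140, 0, 60 → max 140
Max regrets: 220, 90, 60, 30 → max 220
Smallest max regret = 130 → Tiny.

maximax → Large; minimax regret → Tiny (disagree)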